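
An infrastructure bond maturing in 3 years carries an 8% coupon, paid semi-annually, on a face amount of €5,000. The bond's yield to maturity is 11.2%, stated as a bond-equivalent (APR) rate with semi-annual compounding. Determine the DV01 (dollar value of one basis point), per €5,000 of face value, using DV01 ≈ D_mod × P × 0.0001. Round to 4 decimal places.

Periodic yield y = 0.056.
  t   CF        PV=CF/(1+0.056)^t    t·PV
  1       200.00       189.3939       189.3939
  2       200.00       179.3503       358.7006
  3       200.00       169.8393       509.5180
  4       200.00       160.8327       643.3308
  5       200.00       152.3037       761.5184
  6     5,200.00     3,749.9013    22,499.4077
  Σ                  4,601.6212    24,961.8694
P = 4,601.6212; D_Mac = 5.42458 half-year periods = 2.71229 yrs; D_mod = 2.56846 yrs.
DV01 ≈ 2.56846 × 4,601.6212 × 0.0001 = 1.181907.

€1.1819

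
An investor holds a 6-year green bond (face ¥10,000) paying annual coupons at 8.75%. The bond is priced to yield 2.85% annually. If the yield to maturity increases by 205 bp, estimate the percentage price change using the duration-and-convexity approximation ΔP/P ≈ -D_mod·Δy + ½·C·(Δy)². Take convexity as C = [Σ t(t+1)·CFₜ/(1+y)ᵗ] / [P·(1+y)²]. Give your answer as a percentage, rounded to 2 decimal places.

With y = 0.0285:
  t   CF        PV=CF/(1+0.0285)^t    t·PV        t(t+1)·PV
  1       875.00       850.7535       850.7535       1,701.5070
  2       875.00       827.1789     1,654.3579       4,963.0736
  3       875.00       804.2576     2,412.7728       9,651.0910
  4       875.00       781.9714     3,127.8856      15,639.4280
  5       875.00       760.3028     3,801.5139      22,809.0831
  6    10,875.00     9,187.6298    55,125.7790     385,880.4531
  Σ                 13,212.0940    66,973.0626     440,644.6358
P = 13,212.0940; D_Mac = 5.06907 yrs; D_mod = 4.92861 yrs; C = 31.52886.
Duration effect: -4.92861 × (+0.0205) = -0.101036
Convexity effect: 0.5 × 31.52886 × (0.0205)² = +0.0066250
ΔP/P ≈ -0.101036 + 0.0066250 = -0.094411 = -9.4411%.

-9.44%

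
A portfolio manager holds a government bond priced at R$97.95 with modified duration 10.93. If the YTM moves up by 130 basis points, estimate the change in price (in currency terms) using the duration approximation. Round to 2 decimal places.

Duration approximation: ΔP/P ≈ -D_mod · Δy = -10.93 × (+0.013) = -0.142090.
ΔP ≈ 97.95 × (-0.142090) = -13.9177155.

-R$13.92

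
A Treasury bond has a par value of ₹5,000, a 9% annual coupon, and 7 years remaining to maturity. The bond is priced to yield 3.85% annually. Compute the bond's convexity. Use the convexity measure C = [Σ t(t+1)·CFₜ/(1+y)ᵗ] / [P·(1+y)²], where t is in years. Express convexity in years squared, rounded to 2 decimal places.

With y = 0.0385:
  t   CF        PV=CF/(1+0.0385)^t    t·PV        t(t+1)·PV
  1       450.00       433.3173       433.3173         866.6346
  2       450.00       417.2530       834.5061       2,503.5183
  3       450.00       401.7843     1,205.3530       4,821.4121
  4       450.00       386.8891     1,547.5565       7,737.7823
  5       450.00       372.5461     1,862.7304      11,176.3827
  6       450.00       358.7348     2,152.4088      15,066.8616
  7     5,450.00     4,183.6081    29,285.2568     234,282.0541
  Σ                  6,554.1328    37,321.1289     276,454.6457
P = 6,554.1328.
Convexity = Σ t(t+1)·PV / [P·(1+y)²] = 276,454.6457 / (6,554.1328 × 1.078482) = 39.11071.

39.11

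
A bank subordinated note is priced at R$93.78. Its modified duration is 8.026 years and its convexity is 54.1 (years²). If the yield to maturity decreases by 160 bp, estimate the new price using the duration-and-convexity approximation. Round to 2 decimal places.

Duration effect: -D_mod·Δy = -8.026 × (-0.016) = +0.128416
Convexity effect: ½·C·(Δy)² = 0.5 × 54.1 × (-0.016)² = +0.0069248
ΔP/P ≈ +0.128416 + 0.0069248 = +0.1353408
New price ≈ 93.78 × (1 + 0.1353408) = 106.472260224.

R$106.47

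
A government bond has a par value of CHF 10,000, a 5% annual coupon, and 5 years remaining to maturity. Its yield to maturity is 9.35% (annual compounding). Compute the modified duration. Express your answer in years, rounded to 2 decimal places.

Periodic yield y = 0.0935. First find Macaulay duration:
  t   CF        PV=CF/(1+0.0935)^t    t·PV
  1       500.00       457.2474       457.2474
  2       500.00       418.1503       836.3006
  3       500.00       382.3963     1,147.1888
  4       500.00       349.6994     1,398.7975
  5    10,500.00     6,715.7630    33,578.8151
  Σ                  8,323.2563    37,418.3494
P = 8,323.2563; Macaulay duration = 37,418.3494 / 8,323.2563 = 4.49564 years.
Modified duration = D_Mac / (1 + y) = 4.49564 / 1.0935 = 4.11124 years.

4.11 years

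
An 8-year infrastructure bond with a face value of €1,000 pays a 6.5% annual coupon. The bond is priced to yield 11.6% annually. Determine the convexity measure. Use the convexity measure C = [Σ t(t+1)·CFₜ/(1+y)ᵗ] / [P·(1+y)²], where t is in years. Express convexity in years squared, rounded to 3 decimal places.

40.980

With y = 0.116:
  t   CF        PV=CF/(1+0.116)^t    t·PV        t(t+1)·PV
  1        65.00        58.2437        58.2437         116.4875
  2        65.00        52.1897       104.3794         313.1383
  3        65.00        46.7650       140.2949         561.1798
  4        65.00        41.9041       167.6164         838.0821
  5        65.00        37.5485       187.7424       1,126.4545
  6        65.00        33.6456       201.8736       1,413.1149
  7        65.00        30.1484       211.0387       1,688.3093
  8     1,065.00       442.6251     3,541.0009      31,869.0082
  Σ                    743.0701     4,612.1901      37,925.7745
P = 743.0701.
Convexity = Σ t(t+1)·PV / [P·(1+y)²] = 37,925.7745 / (743.0701 × 1.245456) = 40.98041.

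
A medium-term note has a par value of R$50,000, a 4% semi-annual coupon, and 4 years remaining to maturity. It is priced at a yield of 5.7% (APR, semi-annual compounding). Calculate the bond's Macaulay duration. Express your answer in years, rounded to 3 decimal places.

Periodic yield y = 0.0285. Discount each cash flow and weight by its period:
  t   CF        PV=CF/(1+0.0285)^t    t·PV
  1     1,000.00       972.2897       972.2897
  2     1,000.00       945.3473     1,890.6947
  3     1,000.00       919.1515     2,757.4546
  4     1,000.00       893.6816     3,574.7264
  5     1,000.00       868.9175     4,344.5873
  6     1,000.00       844.8395     5,069.0372
  7     1,000.00       821.4288     5,750.0016
  8    51,000.00    40,732.0068   325,856.0546
  Σ                 46,997.6628   350,214.8460
Price P = Σ PV = 46,997.6628.
Macaulay duration = Σ(t·PV) / P = 350,214.8460 / 46,997.6628 = 7.45175 half-year periods.
In years: 7.45175 / 2 = 3.72588 years.

3.726 years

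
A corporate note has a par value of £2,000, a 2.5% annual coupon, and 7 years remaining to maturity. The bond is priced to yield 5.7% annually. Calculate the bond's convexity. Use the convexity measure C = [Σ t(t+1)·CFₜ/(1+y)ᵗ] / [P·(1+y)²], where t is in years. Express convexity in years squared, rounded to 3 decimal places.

With y = 0.057:
  t   CF        PV=CF/(1+0.057)^t    t·PV        t(t+1)·PV
  1        50.00        47.3037        47.3037          94.6074
  2        50.00        44.7528        89.5056         268.5167
  3        50.00        42.3394       127.0183         508.0732
  4        50.00        40.0562       160.2249         801.1246
  5        50.00        37.8961       189.4807       1,136.8844
  6        50.00        35.8526       215.1153       1,505.8072
  7     2,050.00     1,390.6856     9,734.7990      77,878.3922
  Σ                  1,638.8864    10,563.4475      82,193.4057
P = 1,638.8864.
Convexity = Σ t(t+1)·PV / [P·(1+y)²] = 82,193.4057 / (1,638.8864 × 1.117249) = 44.88882.

44.889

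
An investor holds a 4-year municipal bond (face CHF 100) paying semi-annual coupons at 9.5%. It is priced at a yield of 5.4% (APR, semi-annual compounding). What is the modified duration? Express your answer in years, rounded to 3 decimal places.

Periodic yield y = 0.027. First find Macaulay duration:
  t   CF        PV=CF/(1+0.027)^t    t·PV
  1         4.75         4.6251         4.6251
  2         4.75         4.5035         9.0071
  3         4.75         4.3851        13.1554
  4         4.75         4.2698        17.0794
  5         4.75         4.1576        20.7879
  6         4.75         4.0483        24.2897
  7         4.75         3.9419        27.5930
  8       104.75        84.6429       677.1431
  Σ                    114.5742       793.6807
P = 114.5742; Macaulay duration = 793.6807 / 114.5742 = 6.92722 half-year periods = 3.46361 years.
Modified duration = D_Mac / (1 + y) = 3.46361 / 1.027 = 3.37255 years.

3.373 years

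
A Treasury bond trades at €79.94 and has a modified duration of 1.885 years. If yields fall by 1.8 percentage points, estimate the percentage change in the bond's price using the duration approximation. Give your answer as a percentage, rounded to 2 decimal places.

Duration approximation: ΔP/P ≈ -D_mod · Δy = -1.885 × (-0.018) = +0.033930.
As a percentage: +3.3930%.

+3.39%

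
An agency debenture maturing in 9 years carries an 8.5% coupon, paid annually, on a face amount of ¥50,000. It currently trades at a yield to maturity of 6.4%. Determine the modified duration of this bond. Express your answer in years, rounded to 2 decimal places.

6.39 years

Periodic yield y = 0.064. First find Macaulay duration:
  t   CF        PV=CF/(1+0.064)^t    t·PV
  1     4,250.00     3,994.3609     3,994.3609
  2     4,250.00     3,754.0986     7,508.1972
  3     4,250.00     3,528.2882    10,584.8645
  4     4,250.00     3,316.0603    13,264.2412
  5     4,250.00     3,116.5980    15,582.9901
  6     4,250.00     2,929.1335    17,574.8009
  7     4,250.00     2,752.9450    19,270.6150
  8     4,250.00     2,587.3543    20,698.8346
  9    54,250.00    31,040.2415   279,362.1731
  Σ                 57,019.0802   387,841.0773
P = 57,019.0802; Macaulay duration = 387,841.0773 / 57,019.0802 = 6.80195 years.
Modified duration = D_Mac / (1 + y) = 6.80195 / 1.064 = 6.39281 years.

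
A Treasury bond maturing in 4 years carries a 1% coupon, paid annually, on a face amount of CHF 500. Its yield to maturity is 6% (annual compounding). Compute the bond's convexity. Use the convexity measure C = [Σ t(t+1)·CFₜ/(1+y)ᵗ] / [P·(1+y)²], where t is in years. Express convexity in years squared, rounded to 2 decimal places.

17.41

With y = 0.06:
  t   CF        PV=CF/(1+0.06)^t    t·PV        t(t+1)·PV
  1         5.00         4.7170         4.7170           9.4340
  2         5.00         4.4500         8.9000          26.6999
  3         5.00         4.1981        12.5943          50.3772
  4       505.00       400.0073     1,600.0292       8,000.1460
  Σ                    413.3724     1,626.2404       8,086.6570
P = 413.3724.
Convexity = Σ t(t+1)·PV / [P·(1+y)²] = 8,086.6570 / (413.3724 × 1.123600) = 17.41069.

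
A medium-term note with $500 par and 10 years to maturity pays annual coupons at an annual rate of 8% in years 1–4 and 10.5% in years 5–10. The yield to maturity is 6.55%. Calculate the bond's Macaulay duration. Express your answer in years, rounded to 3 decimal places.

Periodic yield y = 0.0655. Discount each cash flow and weight by its year:
  t   CF        PV=CF/(1+0.0655)^t    t·PV
  1        40.00        37.5411        37.5411
  2        40.00        35.2333        70.4666
  3        40.00        33.0674        99.2021
  4        40.00        31.0346       124.1384
  5        52.50        38.2289       191.1446
  6        52.50        35.8789       215.2731
  7        52.50        33.6733       235.7128
  8        52.50        31.6032       252.8260
  9        52.50        29.6605       266.9443
  10      552.50       292.9529     2,929.5286
  Σ                    598.8739     4,422.7776
Price P = Σ PV = 598.8739.
Macaulay duration = Σ(t·PV) / P = 4,422.7776 / 598.8739 = 7.38516 years.

7.385 years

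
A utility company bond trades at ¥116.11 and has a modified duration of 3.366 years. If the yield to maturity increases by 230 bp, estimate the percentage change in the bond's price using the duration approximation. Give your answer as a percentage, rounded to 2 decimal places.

Duration approximation: ΔP/P ≈ -D_mod · Δy = -3.366 × (+0.023) = -0.077418.
As a percentage: -7.7418%.

-7.74%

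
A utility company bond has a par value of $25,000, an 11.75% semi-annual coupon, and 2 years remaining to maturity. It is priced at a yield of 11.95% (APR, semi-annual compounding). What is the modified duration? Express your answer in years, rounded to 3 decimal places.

1.736 years

Periodic yield y = 0.05975. First find Macaulay duration:
  t   CF        PV=CF/(1+0.05975)^t    t·PV
  1     1,468.75     1,385.9401     1,385.9401
  2     1,468.75     1,307.7991     2,615.5982
  3     1,468.75     1,234.0638     3,702.1913
  4    26,468.75    20,985.5198    83,942.0792
  Σ                 24,913.3227    91,645.8088
P = 24,913.3227; Macaulay duration = 91,645.8088 / 24,913.3227 = 3.67859 half-year periods = 1.83929 years.
Modified duration = D_Mac / (1 + y) = 1.83929 / 1.05975 = 1.73559 years.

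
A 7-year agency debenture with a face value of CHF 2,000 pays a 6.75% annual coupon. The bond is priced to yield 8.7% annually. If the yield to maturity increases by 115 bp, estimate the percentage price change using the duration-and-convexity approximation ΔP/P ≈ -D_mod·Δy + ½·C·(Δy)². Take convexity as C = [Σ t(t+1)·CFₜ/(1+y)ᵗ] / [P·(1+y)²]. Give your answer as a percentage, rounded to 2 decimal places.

-5.82%

With y = 0.087:
  t   CF        PV=CF/(1+0.087)^t    t·PV        t(t+1)·PV
  1       135.00       124.1950       124.1950         248.3901
  2       135.00       114.2549       228.5097         685.5292
  3       135.00       105.1103       315.3308       1,261.3232
  4       135.00        96.6976       386.7903       1,933.9515
  5       135.00        88.9582       444.7911       2,668.7464
  6       135.00        81.8383       491.0297       3,437.2078
  7     2,135.00     1,190.6691     8,334.6835      66,677.4677
  Σ                  1,801.7233    10,325.3301      76,912.6159
P = 1,801.7233; D_Mac = 5.73081 yrs; D_mod = 5.27213 yrs; C = 36.12854.
Duration effect: -5.27213 × (+0.0115) = -0.060630
Convexity effect: 0.5 × 36.12854 × (0.0115)² = +0.0023890
ΔP/P ≈ -0.060630 + 0.0023890 = -0.058241 = -5.8241%.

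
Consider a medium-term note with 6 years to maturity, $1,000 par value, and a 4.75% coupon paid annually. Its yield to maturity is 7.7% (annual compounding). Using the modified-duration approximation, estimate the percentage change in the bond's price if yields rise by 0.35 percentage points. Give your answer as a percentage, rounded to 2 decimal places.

Periodic yield y = 0.077. Modified duration first:
  t   CF        PV=CF/(1+0.077)^t    t·PV
  1        47.50        44.1040        44.1040
  2        47.50        40.9508        81.9016
  3        47.50        38.0230       114.0690
  4        47.50        35.3046       141.2182
  5        47.50        32.7805       163.9023
  6     1,047.50       671.2122     4,027.2729
  Σ                    862.3750     4,572.4681
P = 862.3750; D_Mac = 5.30218 yrs; D_mod = 5.30218/(1+0.077) = 4.92310 yrs.
ΔP/P ≈ -D_mod · Δy = -4.92310 × (+0.0035) = -0.017231 = -1.7231%.

-1.72%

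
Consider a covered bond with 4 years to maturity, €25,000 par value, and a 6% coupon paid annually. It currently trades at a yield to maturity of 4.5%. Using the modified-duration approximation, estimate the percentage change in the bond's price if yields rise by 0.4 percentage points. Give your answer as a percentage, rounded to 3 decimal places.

Periodic yield y = 0.045. Modified duration first:
  t   CF        PV=CF/(1+0.045)^t    t·PV
  1     1,500.00     1,435.4067     1,435.4067
  2     1,500.00     1,373.5949     2,747.1899
  3     1,500.00     1,314.4449     3,943.3347
  4    26,500.00    22,221.8756    88,887.5024
  Σ                 26,345.3221    97,013.4337
P = 26,345.3221; D_Mac = 3.68238 yrs; D_mod = 3.68238/(1+0.045) = 3.52381 yrs.
ΔP/P ≈ -D_mod · Δy = -3.52381 × (+0.004) = -0.014095 = -1.4095%.

-1.410%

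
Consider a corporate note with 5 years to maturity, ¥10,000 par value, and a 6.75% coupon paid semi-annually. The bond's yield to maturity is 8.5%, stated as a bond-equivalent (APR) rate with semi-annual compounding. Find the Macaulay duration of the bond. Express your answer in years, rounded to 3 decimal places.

4.296 years

Periodic yield y = 0.0425. Discount each cash flow and weight by its period:
  t   CF        PV=CF/(1+0.0425)^t    t·PV
  1       337.50       323.7410       323.7410
  2       337.50       310.5429       621.0859
  3       337.50       297.8829       893.6487
  4       337.50       285.7390     1,142.9560
  5       337.50       274.0902     1,370.4508
  6       337.50       262.9162     1,577.4974
  7       337.50       252.1978     1,765.3848
  8       337.50       241.9164     1,935.3310
  9       337.50       232.0541     2,088.4867
  10   10,337.50     6,817.9669    68,179.6686
  Σ                  9,299.0474    79,898.2509
Price P = Σ PV = 9,299.0474.
Macaulay duration = Σ(t·PV) / P = 79,898.2509 / 9,299.0474 = 8.59209 half-year periods.
In years: 8.59209 / 2 = 4.29604 years.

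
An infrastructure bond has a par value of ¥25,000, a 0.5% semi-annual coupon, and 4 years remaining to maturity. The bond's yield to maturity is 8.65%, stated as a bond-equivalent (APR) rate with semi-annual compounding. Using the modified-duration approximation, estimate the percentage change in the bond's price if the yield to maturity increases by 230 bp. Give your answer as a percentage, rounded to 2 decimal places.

Periodic yield y = 0.04325. Modified duration first:
  t   CF        PV=CF/(1+0.04325)^t    t·PV
  1        62.50        59.9089        59.9089
  2        62.50        57.4253       114.8506
  3        62.50        55.0446       165.1338
  4        62.50        52.7626       211.0505
  5        62.50        50.5753       252.8763
  6        62.50        48.4786       290.8713
  7        62.50        46.4688       325.2815
  8    25,062.50    17,861.4718   142,891.7746
  Σ                 18,232.1359   144,311.7475
P = 18,232.1359; D_Mac = 7.91524 half-year periods = 3.95762 yrs; D_mod = 3.95762/(1+0.04325) = 3.79355 yrs.
ΔP/P ≈ -D_mod · Δy = -3.79355 × (+0.023) = -0.087252 = -8.7252%.

-8.73%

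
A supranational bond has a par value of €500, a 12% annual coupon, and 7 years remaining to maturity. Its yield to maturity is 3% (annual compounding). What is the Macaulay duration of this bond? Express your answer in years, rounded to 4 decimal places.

Periodic yield y = 0.03. Discount each cash flow and weight by its year:
  t   CF        PV=CF/(1+0.03)^t    t·PV
  1        60.00        58.2524        58.2524
  2        60.00        56.5558       113.1115
  3        60.00        54.9085       164.7255
  4        60.00        53.3092       213.2369
  5        60.00        51.7565       258.7826
  6        60.00        50.2491       301.4943
  7       560.00       455.3312     3,187.3187
  Σ                    780.3627     4,296.9220
Price P = Σ PV = 780.3627.
Macaulay duration = Σ(t·PV) / P = 4,296.9220 / 780.3627 = 5.50631 years.

5.5063 years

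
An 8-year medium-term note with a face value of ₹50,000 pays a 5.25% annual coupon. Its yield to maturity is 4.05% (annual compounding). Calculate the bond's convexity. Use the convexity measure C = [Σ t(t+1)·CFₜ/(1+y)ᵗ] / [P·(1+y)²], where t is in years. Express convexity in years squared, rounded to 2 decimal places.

With y = 0.0405:
  t   CF        PV=CF/(1+0.0405)^t    t·PV        t(t+1)·PV
  1     2,625.00     2,522.8256     2,522.8256       5,045.6511
  2     2,625.00     2,424.6281     4,849.2563      14,547.7688
  3     2,625.00     2,330.2529     6,990.7587      27,963.0346
  4     2,625.00     2,239.5511     8,958.2043      44,791.0213
  5     2,625.00     2,152.3797    10,761.8984      64,571.3906
  6     2,625.00     2,068.6013    12,411.6080      86,881.2560
  7     2,625.00     1,988.0839    13,916.5875     111,332.7004
  8    52,625.00    38,304.9970   306,439.9759   2,757,959.7827
  Σ                 54,031.3196   366,851.1146   3,113,092.6056
P = 54,031.3196.
Convexity = Σ t(t+1)·PV / [P·(1+y)²] = 3,113,092.6056 / (54,031.3196 × 1.082640) = 53.21846.

53.22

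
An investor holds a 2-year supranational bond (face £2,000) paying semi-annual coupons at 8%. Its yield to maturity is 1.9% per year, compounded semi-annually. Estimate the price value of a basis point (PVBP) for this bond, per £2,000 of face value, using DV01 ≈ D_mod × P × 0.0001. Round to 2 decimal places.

£0.42

Periodic yield y = 0.0095.
  t   CF        PV=CF/(1+0.0095)^t    t·PV
  1        80.00        79.2472        79.2472
  2        80.00        78.5014       157.0028
  3        80.00        77.7626       233.2879
  4     2,080.00     2,002.8021     8,011.2085
  Σ                  2,238.3133     8,480.7463
P = 2,238.3133; D_Mac = 3.78890 half-year periods = 1.89445 yrs; D_mod = 1.87662 yrs.
DV01 ≈ 1.87662 × 2,238.3133 × 0.0001 = 0.420047.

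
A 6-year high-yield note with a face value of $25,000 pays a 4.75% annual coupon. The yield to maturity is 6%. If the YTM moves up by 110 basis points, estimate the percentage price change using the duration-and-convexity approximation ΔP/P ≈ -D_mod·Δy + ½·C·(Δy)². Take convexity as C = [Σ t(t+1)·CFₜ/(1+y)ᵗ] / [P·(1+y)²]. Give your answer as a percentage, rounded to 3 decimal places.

-5.344%

With y = 0.06:
  t   CF        PV=CF/(1+0.06)^t    t·PV        t(t+1)·PV
  1     1,187.50     1,120.2830     1,120.2830       2,240.5660
  2     1,187.50     1,056.8708     2,113.7415       6,341.2246
  3     1,187.50       997.0479     2,991.1437      11,964.5748
  4     1,187.50       940.6112     3,762.4449      18,812.2245
  5     1,187.50       887.3691     4,436.8454      26,621.0724
  6    26,187.50    18,461.1542   110,766.9249     775,368.4744
  Σ                 23,463.3361   125,191.3835     841,348.1368
P = 23,463.3361; D_Mac = 5.33562 yrs; D_mod = 5.03360 yrs; C = 31.91349.
Duration effect: -5.03360 × (+0.011) = -0.055370
Convexity effect: 0.5 × 31.91349 × (0.011)² = +0.0019308
ΔP/P ≈ -0.055370 + 0.0019308 = -0.053439 = -5.3439%.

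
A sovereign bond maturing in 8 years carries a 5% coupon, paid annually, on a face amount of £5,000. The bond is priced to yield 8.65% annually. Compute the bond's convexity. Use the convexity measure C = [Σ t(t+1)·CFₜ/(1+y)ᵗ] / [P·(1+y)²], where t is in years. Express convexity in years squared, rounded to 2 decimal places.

47.18

With y = 0.0865:
  t   CF        PV=CF/(1+0.0865)^t    t·PV        t(t+1)·PV
  1       250.00       230.0966       230.0966         460.1933
  2       250.00       211.7779       423.5557       1,270.6671
  3       250.00       194.9175       584.7525       2,339.0099
  4       250.00       179.3994       717.5978       3,587.9888
  5       250.00       165.1168       825.5842       4,953.5051
  6       250.00       151.9713       911.8279       6,382.7953
  7       250.00       139.8724       979.1065       7,832.8520
  8     5,250.00     2,703.4694    21,627.7552     194,649.7968
  Σ                  3,976.6213    26,300.2764     221,476.8082
P = 3,976.6213.
Convexity = Σ t(t+1)·PV / [P·(1+y)²] = 221,476.8082 / (3,976.6213 × 1.180482) = 47.17963.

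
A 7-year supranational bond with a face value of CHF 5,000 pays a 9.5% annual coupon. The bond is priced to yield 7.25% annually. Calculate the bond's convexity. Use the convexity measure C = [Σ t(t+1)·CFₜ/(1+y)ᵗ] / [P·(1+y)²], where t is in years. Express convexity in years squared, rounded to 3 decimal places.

35.103

With y = 0.0725:
  t   CF        PV=CF/(1+0.0725)^t    t·PV        t(t+1)·PV
  1       475.00       442.8904       442.8904         885.7809
  2       475.00       412.9515       825.9029       2,477.7088
  3       475.00       385.0363     1,155.1090       4,620.4359
  4       475.00       359.0082     1,436.0329       7,180.1646
  5       475.00       334.7396     1,673.6980      10,042.1883
  6       475.00       312.1115     1,872.6691      13,108.6840
  7     5,475.00     3,354.3086    23,480.1603     187,841.2824
  Σ                  5,601.0462    30,886.4628     226,156.2449
P = 5,601.0462.
Convexity = Σ t(t+1)·PV / [P·(1+y)²] = 226,156.2449 / (5,601.0462 × 1.150256) = 35.10305.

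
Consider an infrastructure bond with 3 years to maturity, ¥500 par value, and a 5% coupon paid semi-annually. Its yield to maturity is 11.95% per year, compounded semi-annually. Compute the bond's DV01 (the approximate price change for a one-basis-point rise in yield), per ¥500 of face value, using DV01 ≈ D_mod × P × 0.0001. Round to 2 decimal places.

¥0.11

Periodic yield y = 0.05975.
  t   CF        PV=CF/(1+0.05975)^t    t·PV
  1        12.50        11.7952        11.7952
  2        12.50        11.1302        22.2604
  3        12.50        10.5027        31.5080
  4        12.50         9.9105        39.6421
  5        12.50         9.3517        46.7587
  6       512.50       361.8040     2,170.8238
  Σ                    414.4943     2,322.7882
P = 414.4943; D_Mac = 5.60391 half-year periods = 2.80195 yrs; D_mod = 2.64398 yrs.
DV01 ≈ 2.64398 × 414.4943 × 0.0001 = 0.109591.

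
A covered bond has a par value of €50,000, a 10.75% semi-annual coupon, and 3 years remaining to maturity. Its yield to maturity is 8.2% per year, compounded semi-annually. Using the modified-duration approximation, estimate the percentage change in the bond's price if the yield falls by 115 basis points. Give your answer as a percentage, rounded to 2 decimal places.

+2.93%

Periodic yield y = 0.041. Modified duration first:
  t   CF        PV=CF/(1+0.041)^t    t·PV
  1     2,687.50     2,581.6523     2,581.6523
  2     2,687.50     2,479.9734     4,959.9467
  3     2,687.50     2,382.2991     7,146.8973
  4     2,687.50     2,288.4717     9,153.8870
  5     2,687.50     2,198.3398    10,991.6991
  6    52,687.50    41,400.2740   248,401.6437
  Σ                 53,331.0102   283,235.7260
P = 53,331.0102; D_Mac = 5.31090 half-year periods = 2.65545 yrs; D_mod = 2.65545/(1+0.041) = 2.55087 yrs.
ΔP/P ≈ -D_mod · Δy = -2.55087 × (-0.0115) = +0.029335 = +2.9335%.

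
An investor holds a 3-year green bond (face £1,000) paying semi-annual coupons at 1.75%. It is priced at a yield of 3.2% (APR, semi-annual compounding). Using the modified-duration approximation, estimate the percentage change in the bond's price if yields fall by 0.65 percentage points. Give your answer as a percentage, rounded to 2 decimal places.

+1.88%

Periodic yield y = 0.016. Modified duration first:
  t   CF        PV=CF/(1+0.016)^t    t·PV
  1         8.75         8.6122         8.6122
  2         8.75         8.4766        16.9532
  3         8.75         8.3431        25.0293
  4         8.75         8.2117        32.8468
  5         8.75         8.0824        40.4119
  6     1,008.75       917.1097     5,502.6584
  Σ                    958.8357     5,626.5117
P = 958.8357; D_Mac = 5.86807 half-year periods = 2.93403 yrs; D_mod = 2.93403/(1+0.016) = 2.88783 yrs.
ΔP/P ≈ -D_mod · Δy = -2.88783 × (-0.0065) = +0.018771 = +1.8771%.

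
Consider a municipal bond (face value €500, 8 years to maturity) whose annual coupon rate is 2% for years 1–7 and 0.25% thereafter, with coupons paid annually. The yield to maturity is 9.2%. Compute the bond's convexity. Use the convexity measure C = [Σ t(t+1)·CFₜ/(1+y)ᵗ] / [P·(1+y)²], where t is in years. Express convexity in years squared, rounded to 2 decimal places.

With y = 0.092:
  t   CF        PV=CF/(1+0.092)^t    t·PV        t(t+1)·PV
  1        10.00         9.1575         9.1575          18.3150
  2        10.00         8.3860        16.7720          50.3160
  3        10.00         7.6795        23.0385          92.1538
  4        10.00         7.0325        28.1300         140.6499
  5        10.00         6.4400        32.2001         193.2004
  6        10.00         5.8974        35.3847         247.6928
  7        10.00         5.4006        37.8042         302.4333
  8       501.25       247.8981     1,983.1852      17,848.6665
  Σ                    297.8917     2,165.6720      18,893.4278
P = 297.8917.
Convexity = Σ t(t+1)·PV / [P·(1+y)²] = 18,893.4278 / (297.8917 × 1.192464) = 53.18720.

53.19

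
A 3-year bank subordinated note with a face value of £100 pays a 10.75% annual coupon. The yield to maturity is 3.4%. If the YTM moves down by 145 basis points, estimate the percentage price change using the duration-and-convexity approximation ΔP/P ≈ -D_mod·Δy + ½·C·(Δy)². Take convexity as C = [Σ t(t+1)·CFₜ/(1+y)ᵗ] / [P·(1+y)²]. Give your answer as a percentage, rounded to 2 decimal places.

With y = 0.034:
  t   CF        PV=CF/(1+0.034)^t    t·PV        t(t+1)·PV
  1        10.75        10.3965        10.3965          20.7930
  2        10.75        10.0547        20.1093          60.3280
  3       110.75       100.1803       300.5408       1,202.1630
  Σ                    120.6314       331.0466       1,283.2840
P = 120.6314; D_Mac = 2.74428 yrs; D_mod = 2.65404 yrs; C = 9.94996.
Duration effect: -2.65404 × (-0.0145) = +0.038484
Convexity effect: 0.5 × 9.94996 × (-0.0145)² = +0.0010460
ΔP/P ≈ +0.038484 + 0.0010460 = +0.039530 = +3.9530%.

+3.95%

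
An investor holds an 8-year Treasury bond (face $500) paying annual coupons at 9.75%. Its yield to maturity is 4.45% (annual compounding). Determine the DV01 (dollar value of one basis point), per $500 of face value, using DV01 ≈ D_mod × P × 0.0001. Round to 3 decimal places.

$0.402

Periodic yield y = 0.0445.
  t   CF        PV=CF/(1+0.0445)^t    t·PV
  1        48.75        46.6730        46.6730
  2        48.75        44.6846        89.3692
  3        48.75        42.7808       128.3425
  4        48.75        40.9582       163.8328
  5        48.75        39.2132       196.0661
  6        48.75        37.5426       225.2554
  7        48.75        35.9431       251.6017
  8       548.75       387.3530     3,098.8244
  Σ                    675.1486     4,199.9651
P = 675.1486; D_Mac = 6.22080 yrs; D_mod = 5.95577 yrs.
DV01 ≈ 5.95577 × 675.1486 × 0.0001 = 0.402103.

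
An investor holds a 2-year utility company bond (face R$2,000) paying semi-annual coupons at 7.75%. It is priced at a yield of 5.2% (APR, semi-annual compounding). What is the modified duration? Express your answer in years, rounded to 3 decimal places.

Periodic yield y = 0.026. First find Macaulay duration:
  t   CF        PV=CF/(1+0.026)^t    t·PV
  1        77.50        75.5361        75.5361
  2        77.50        73.6219       147.2438
  3        77.50        71.7562       215.2687
  4     2,077.50     1,874.7855     7,499.1421
  Σ                  2,095.6997     7,937.1906
P = 2,095.6997; Macaulay duration = 7,937.1906 / 2,095.6997 = 3.78737 half-year periods = 1.89369 years.
Modified duration = D_Mac / (1 + y) = 1.89369 / 1.026 = 1.84570 years.

1.846 years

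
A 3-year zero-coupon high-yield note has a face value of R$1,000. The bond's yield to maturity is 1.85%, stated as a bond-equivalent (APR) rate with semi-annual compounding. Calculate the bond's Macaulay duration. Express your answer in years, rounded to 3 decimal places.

A zero-coupon bond has a single cash flow at maturity, so its Macaulay duration equals its maturity: 3 years.
(Equivalently: 6 semi-annual periods ÷ 2 = 3 years.)

3.000 years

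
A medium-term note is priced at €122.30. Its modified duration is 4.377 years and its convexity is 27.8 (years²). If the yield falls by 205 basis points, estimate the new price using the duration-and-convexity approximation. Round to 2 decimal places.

€133.99

Duration effect: -D_mod·Δy = -4.377 × (-0.0205) = +0.0897285
Convexity effect: ½·C·(Δy)² = 0.5 × 27.8 × (-0.0205)² = +0.005841475
ΔP/P ≈ +0.0897285 + 0.005841475 = +0.095569975
New price ≈ 122.30 × (1 + 0.095569975) = 133.9882079425.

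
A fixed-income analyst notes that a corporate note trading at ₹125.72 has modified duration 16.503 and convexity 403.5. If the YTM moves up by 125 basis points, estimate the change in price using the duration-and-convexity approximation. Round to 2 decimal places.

-₹21.97

Duration effect: -D_mod·Δy = -16.503 × (+0.0125) = -0.2062875
Convexity effect: ½·C·(Δy)² = 0.5 × 403.5 × (0.0125)² = +0.0315234375
ΔP/P ≈ -0.2062875 + 0.0315234375 = -0.1747640625
ΔP ≈ 125.72 × (-0.1747640625) = -21.9713379375.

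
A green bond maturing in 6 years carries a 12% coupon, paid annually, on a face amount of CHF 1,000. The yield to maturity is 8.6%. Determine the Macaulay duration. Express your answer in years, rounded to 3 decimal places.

Periodic yield y = 0.086. Discount each cash flow and weight by its year:
  t   CF        PV=CF/(1+0.086)^t    t·PV
  1       120.00       110.4972       110.4972
  2       120.00       101.7470       203.4940
  3       120.00        93.6897       281.0690
  4       120.00        86.2704       345.0817
  5       120.00        79.4387       397.1935
  6     1,120.00       682.7144     4,096.2865
  Σ                  1,154.3575     5,433.6220
Price P = Σ PV = 1,154.3575.
Macaulay duration = Σ(t·PV) / P = 5,433.6220 / 1,154.3575 = 4.70705 years.

4.707 years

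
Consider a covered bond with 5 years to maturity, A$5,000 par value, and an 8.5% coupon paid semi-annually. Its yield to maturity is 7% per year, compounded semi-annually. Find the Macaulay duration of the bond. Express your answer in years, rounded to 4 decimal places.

Periodic yield y = 0.035. Discount each cash flow and weight by its period:
  t   CF        PV=CF/(1+0.035)^t    t·PV
  1       212.50       205.3140       205.3140
  2       212.50       198.3710       396.7420
  3       212.50       191.6628       574.9885
  4       212.50       185.1815       740.7259
  5       212.50       178.9193       894.5965
  6       212.50       172.8689     1,037.2133
  7       212.50       167.0231     1,169.1616
  8       212.50       161.3750     1,290.9996
  9       212.50       155.9178     1,403.2605
  10    5,212.50     3,695.2393    36,952.3932
  Σ                  5,311.8727    44,665.3951
Price P = Σ PV = 5,311.8727.
Macaulay duration = Σ(t·PV) / P = 44,665.3951 / 5,311.8727 = 8.40860 half-year periods.
In years: 8.40860 / 2 = 4.20430 years.

4.2043 years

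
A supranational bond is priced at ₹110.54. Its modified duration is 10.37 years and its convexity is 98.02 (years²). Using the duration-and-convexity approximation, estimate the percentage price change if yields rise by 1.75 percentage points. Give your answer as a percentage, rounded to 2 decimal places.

-16.65%

Duration effect: -D_mod·Δy = -10.37 × (+0.0175) = -0.181475
Convexity effect: ½·C·(Δy)² = 0.5 × 98.02 × (0.0175)² = +0.0150093125
ΔP/P ≈ -0.181475 + 0.0150093125 = -0.1664656875
= -16.64656875%.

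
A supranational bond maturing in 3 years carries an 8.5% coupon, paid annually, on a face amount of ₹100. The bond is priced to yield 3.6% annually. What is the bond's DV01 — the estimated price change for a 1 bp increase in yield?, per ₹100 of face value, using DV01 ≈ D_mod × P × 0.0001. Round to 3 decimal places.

Periodic yield y = 0.036.
  t   CF        PV=CF/(1+0.036)^t    t·PV
  1         8.50         8.2046         8.2046
  2         8.50         7.9195        15.8391
  3       108.50        97.5777       292.7330
  Σ                    113.7018       316.7767
P = 113.7018; D_Mac = 2.78603 yrs; D_mod = 2.68922 yrs.
DV01 ≈ 2.68922 × 113.7018 × 0.0001 = 0.030577.

₹0.031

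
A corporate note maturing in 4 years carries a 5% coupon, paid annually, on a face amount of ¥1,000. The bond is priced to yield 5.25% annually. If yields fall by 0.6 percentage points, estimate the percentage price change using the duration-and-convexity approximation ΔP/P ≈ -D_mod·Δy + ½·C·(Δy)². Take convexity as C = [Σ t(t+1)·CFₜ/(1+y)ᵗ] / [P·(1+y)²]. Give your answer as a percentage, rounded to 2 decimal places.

With y = 0.0525:
  t   CF        PV=CF/(1+0.0525)^t    t·PV        t(t+1)·PV
  1        50.00        47.5059        47.5059          95.0119
  2        50.00        45.1363        90.2726         270.8177
  3        50.00        42.8848       128.6545         514.6180
  4     1,050.00       855.6593     3,422.6372      17,113.1862
  Σ                    991.1864     3,689.0702      17,993.6338
P = 991.1864; D_Mac = 3.72187 yrs; D_mod = 3.53622 yrs; C = 16.38775.
Duration effect: -3.53622 × (-0.006) = +0.021217
Convexity effect: 0.5 × 16.38775 × (-0.006)² = +0.0002950
ΔP/P ≈ +0.021217 + 0.0002950 = +0.021512 = +2.1512%.

+2.15%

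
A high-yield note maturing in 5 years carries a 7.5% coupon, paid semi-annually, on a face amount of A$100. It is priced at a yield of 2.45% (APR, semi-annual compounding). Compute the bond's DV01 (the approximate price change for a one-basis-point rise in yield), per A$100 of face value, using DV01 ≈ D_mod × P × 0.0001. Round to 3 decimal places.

A$0.053

Periodic yield y = 0.01225.
  t   CF        PV=CF/(1+0.01225)^t    t·PV
  1         3.75         3.7046         3.7046
  2         3.75         3.6598         7.3196
  3         3.75         3.6155        10.8465
  4         3.75         3.5717        14.2870
  5         3.75         3.5285        17.6426
  6         3.75         3.4858        20.9149
  7         3.75         3.4436        24.1054
  8         3.75         3.4020        27.2157
  9         3.75         3.3608        30.2471
  10      103.75        91.8566       918.5658
  Σ                    123.6289     1,074.8491
P = 123.6289; D_Mac = 8.69415 half-year periods = 4.34708 yrs; D_mod = 4.29447 yrs.
DV01 ≈ 4.29447 × 123.6289 × 0.0001 = 0.053092.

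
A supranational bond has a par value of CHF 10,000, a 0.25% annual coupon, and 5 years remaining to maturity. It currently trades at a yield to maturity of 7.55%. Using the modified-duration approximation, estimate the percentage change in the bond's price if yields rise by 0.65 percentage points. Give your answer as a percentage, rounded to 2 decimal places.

-3.00%

Periodic yield y = 0.0755. Modified duration first:
  t   CF        PV=CF/(1+0.0755)^t    t·PV
  1        25.00        23.2450        23.2450
  2        25.00        21.6132        43.2264
  3        25.00        20.0960        60.2879
  4        25.00        18.6852        74.7409
  5    10,025.00     6,966.7834    34,833.9169
  Σ                  7,050.4228    35,035.4171
P = 7,050.4228; D_Mac = 4.96926 yrs; D_mod = 4.96926/(1+0.0755) = 4.62042 yrs.
ΔP/P ≈ -D_mod · Δy = -4.62042 × (+0.0065) = -0.030033 = -3.0033%.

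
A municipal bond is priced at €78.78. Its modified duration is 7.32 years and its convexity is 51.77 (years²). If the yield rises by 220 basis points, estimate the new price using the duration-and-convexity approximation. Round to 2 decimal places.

€67.08

Duration effect: -D_mod·Δy = -7.32 × (+0.022) = -0.161040
Convexity effect: ½·C·(Δy)² = 0.5 × 51.77 × (0.022)² = +0.01252834
ΔP/P ≈ -0.161040 + 0.01252834 = -0.14851166
New price ≈ 78.78 × (1 - 0.14851166) = 67.0802514252.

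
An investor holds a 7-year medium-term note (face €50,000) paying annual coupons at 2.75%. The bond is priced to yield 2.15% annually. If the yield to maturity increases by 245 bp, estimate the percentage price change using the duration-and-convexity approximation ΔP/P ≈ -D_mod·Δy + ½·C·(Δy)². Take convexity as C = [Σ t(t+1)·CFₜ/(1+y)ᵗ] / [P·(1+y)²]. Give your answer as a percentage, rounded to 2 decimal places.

-14.08%

With y = 0.0215:
  t   CF        PV=CF/(1+0.0215)^t    t·PV        t(t+1)·PV
  1     1,375.00     1,346.0597     1,346.0597       2,692.1194
  2     1,375.00     1,317.7286     2,635.4571       7,906.3713
  3     1,375.00     1,289.9937     3,869.9811      15,479.9243
  4     1,375.00     1,262.8426     5,051.3703      25,256.8515
  5     1,375.00     1,236.2629     6,181.3146      37,087.8876
  6     1,375.00     1,210.2427     7,261.4562      50,830.1935
  7    51,375.00    44,267.3208   309,871.2458   2,478,969.9661
  Σ                 51,930.4510   336,216.8847   2,618,223.3136
P = 51,930.4510; D_Mac = 6.47437 yrs; D_mod = 6.33810 yrs; C = 48.31788.
Duration effect: -6.33810 × (+0.0245) = -0.155283
Convexity effect: 0.5 × 48.31788 × (0.0245)² = +0.0145014
ΔP/P ≈ -0.155283 + 0.0145014 = -0.140782 = -14.0782%.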